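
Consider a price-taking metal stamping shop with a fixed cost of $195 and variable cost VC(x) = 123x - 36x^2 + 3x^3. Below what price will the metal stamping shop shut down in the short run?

$15 per unit

Short-run supply begins at min AVC. From VC = 123x - 36x^2 + 3x^3, AVC = 123 - 36x + 3x^2.
dAVC/dx = -36 + 6x = 0 gives x = 6. min AVC = 123 - 36·6 + 3·6^2 = 15.
The firm shuts down for any P below $15.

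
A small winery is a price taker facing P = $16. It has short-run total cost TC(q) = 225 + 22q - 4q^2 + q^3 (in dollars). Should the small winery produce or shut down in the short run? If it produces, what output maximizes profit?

From TC, MC = TC'(q) = 22 - 8q + 3q^2 and AVC = VC/q = 22 - 4q + q^2.
The AVC parabola has its vertex at q = 4/2 = 2, where AVC = 22 - 4·2 + 2^2 = $18.
P = $16 lies below min AVC = $18; no output level covers variable cost.
Best response: produce nothing and absorb the $225 fixed cost.

Shut down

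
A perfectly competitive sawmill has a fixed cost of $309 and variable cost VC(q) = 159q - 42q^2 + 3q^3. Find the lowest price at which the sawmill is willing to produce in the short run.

$12 per unit

The shutdown price is the minimum of AVC. VC = 159q - 42q^2 + 3q^3, so AVC = 159 - 42q + 3q^2.
dAVC/dq = -42 + 6q = 0 gives q = 7. min AVC = 159 - 42·7 + 3·7^2 = 12.
So the shutdown price is $12.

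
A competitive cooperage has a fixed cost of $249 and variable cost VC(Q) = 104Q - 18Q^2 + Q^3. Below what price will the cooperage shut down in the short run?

Short-run supply begins at min AVC. From VC = 104Q - 18Q^2 + Q^3, AVC = 104 - 18Q + Q^2.
At the minimum of AVC, MC = AVC. MC = 104 - 36Q + 3Q^2; setting MC = AVC gives 2Q^2 - 18Q = 0, so Q = 9. min AVC = 23.
The firm shuts down for any P below $23.

$23 per unit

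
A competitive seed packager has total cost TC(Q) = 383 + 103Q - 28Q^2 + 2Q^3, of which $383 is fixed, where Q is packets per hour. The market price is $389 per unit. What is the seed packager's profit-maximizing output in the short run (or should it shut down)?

Strip out fixed cost: VC = 103Q - 28Q^2 + 2Q^3. Then AVC = 103 - 28Q + 2Q^2 and MC = 103 - 56Q + 6Q^2.
AVC is minimized where dAVC/dQ = -28 + 4Q = 0, at Q = 7; min AVC = 103 - 28·7 + 2·7^2 = $5.
P = $389 exceeds min AVC = $5, so the firm stays open.
Set P = MC: 389 = 103 - 56Q + 6Q^2 → -286 - 56Q + 6Q^2 = 0. The roots are Q = -11/3 and Q = 13; the profit-maximizing output is on the rising part of MC, so Q* = 13.
Check: AVC at Q = 13 is $77 ≤ P, so revenue covers variable cost.
Profit = P·Q − TC = 389·13 − 1384 = $3673.

Produce at Q = 13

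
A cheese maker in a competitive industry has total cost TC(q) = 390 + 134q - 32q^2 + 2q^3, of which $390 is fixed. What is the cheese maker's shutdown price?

$6 per unit

Short-run supply begins at min AVC. From VC = 134q - 32q^2 + 2q^3, AVC = 134 - 32q + 2q^2.
dAVC/dq = -32 + 4q = 0 gives q = 8. min AVC = 134 - 32·8 + 2·8^2 = 6.
The firm shuts down for any P below $6.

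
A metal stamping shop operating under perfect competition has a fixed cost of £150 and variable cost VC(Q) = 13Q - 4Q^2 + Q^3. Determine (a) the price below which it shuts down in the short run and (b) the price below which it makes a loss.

Shutdown price = £9; break-even price = £48

Shutdown price = min AVC. AVC = 13 - 4Q + Q^2, with vertex at Q = 2 and minimum £9.
ATC = 150/Q + 13 - 4Q + Q^2. Setting dATC/dQ = −150/Q^2 − 4 + 2Q = 0 gives Q = 5 (since 2·5^3 − 4·5^2 = 150).
min ATC = 150/5 + 13 − 4·5 + 5^2 = £48. That is the break-even price.
Between these two prices the firm operates at a loss; above £48 it earns a profit.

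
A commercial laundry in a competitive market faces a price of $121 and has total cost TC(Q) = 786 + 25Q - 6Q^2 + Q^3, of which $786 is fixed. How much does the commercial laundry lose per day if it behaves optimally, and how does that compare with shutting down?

AVC = 25 - 6Q + Q^2 has its minimum $16 at Q = 3; price $121 clears that bar, so the firm operates.
MC = 25 - 12Q + 3Q^2. Setting P = MC and taking the root on the rising branch gives Q* = 8.
TR = 121·8 = 968. TC = 786 + 328 = 1114. Profit = 968 − 1114 = -$146.
Shutting down would mean losing the fixed cost of $786, so operating at a loss of $146 is better by $640.

Profit = -$146 at Q = 8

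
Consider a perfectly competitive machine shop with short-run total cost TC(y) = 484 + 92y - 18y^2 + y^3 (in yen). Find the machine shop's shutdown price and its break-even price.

Shutdown price = ¥11; break-even price = ¥59

Shutdown price = min AVC. AVC = 92 - 18y + y^2, with vertex at y = 9 and minimum ¥11.
ATC = 484/y + 92 - 18y + y^2. Setting dATC/dy = −484/y^2 − 18 + 2y = 0 gives y = 11 (since 2·11^3 − 18·11^2 = 484).
min ATC = 484/11 + 92 − 18·11 + 11^2 = ¥59. That is the break-even price.
Between these two prices the firm operates at a loss; above ¥59 it earns a profit.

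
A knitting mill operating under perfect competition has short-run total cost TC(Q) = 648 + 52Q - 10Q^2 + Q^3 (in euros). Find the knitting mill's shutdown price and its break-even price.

Shutdown price = €27; break-even price = €115

AVC = 52 - 10Q + Q^2; minimized at Q = 5, giving min AVC = €27. That is the shutdown price.
ATC = 648/Q + 52 - 10Q + Q^2. Setting dATC/dQ = −648/Q^2 − 10 + 2Q = 0 gives Q = 9 (since 2·9^3 − 10·9^2 = 648).
min ATC = 648/9 + 52 − 10·9 + 9^2 = €115. That is the break-even price.
For €27 ≤ P < €115 the firm produces at a loss; below €27 it shuts down.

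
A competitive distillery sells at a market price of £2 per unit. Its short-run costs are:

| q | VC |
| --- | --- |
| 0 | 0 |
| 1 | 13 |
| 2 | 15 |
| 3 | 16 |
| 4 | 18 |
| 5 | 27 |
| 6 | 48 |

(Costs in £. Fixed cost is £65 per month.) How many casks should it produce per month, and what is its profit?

Tabulate TR − TC: q=0: -65; q=1: -76; q=2: -76; q=3: -75; q=4: -75; q=5: -82; q=6: -101.
Profit is highest at q = 0. Equivalently, the lowest AVC in the table is 18/4 ≈ £4.50 at q = 4, and P = £2 falls below it — price never covers variable cost, so the firm shuts down and loses only its fixed cost.

q = 0 (shut down); profit = -£65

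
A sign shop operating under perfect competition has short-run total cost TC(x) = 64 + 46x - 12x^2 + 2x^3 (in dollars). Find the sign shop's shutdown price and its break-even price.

Shutdown price = $28; break-even price = $46

AVC = 46 - 12x + 2x^2; minimized at x = 3, giving min AVC = $28. That is the shutdown price.
ATC = 64/x + 46 - 12x + 2x^2. Setting dATC/dx = −64/x^2 − 12 + 4x = 0 gives x = 4 (since 4·4^3 − 12·4^2 = 64).
min ATC = 64/4 + 46 − 12·4 + 2·4^2 = $46. That is the break-even price.
Between these two prices the firm operates at a loss; above $46 it earns a profit.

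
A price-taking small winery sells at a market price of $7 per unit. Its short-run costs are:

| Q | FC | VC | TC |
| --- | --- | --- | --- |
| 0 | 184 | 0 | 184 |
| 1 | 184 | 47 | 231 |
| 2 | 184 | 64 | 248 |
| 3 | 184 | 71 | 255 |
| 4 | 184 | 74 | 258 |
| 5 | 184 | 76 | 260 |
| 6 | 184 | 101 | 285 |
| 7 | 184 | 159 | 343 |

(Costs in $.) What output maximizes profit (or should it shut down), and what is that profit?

Q = 0 (shut down); profit = -$184

Compute π = P·Q − TC at each output: Q=0: -184; Q=1: -224; Q=2: -234; Q=3: -234; Q=4: -230; Q=5: -225; Q=6: -243; Q=7: -294.
Profit is highest at Q = 0. Equivalently, the lowest AVC in the table is 76/5 ≈ $15.20 at Q = 5, and P = $7 falls below it — price never covers variable cost, so the firm shuts down and loses only its fixed cost.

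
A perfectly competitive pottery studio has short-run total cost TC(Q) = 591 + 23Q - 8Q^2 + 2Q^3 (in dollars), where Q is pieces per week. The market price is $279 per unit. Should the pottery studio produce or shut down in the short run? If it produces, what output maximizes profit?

Produce at Q = 8

Strip out fixed cost: VC = 23Q - 8Q^2 + 2Q^3. Then AVC = 23 - 8Q + 2Q^2 and MC = 23 - 16Q + 6Q^2.
AVC is minimized where dAVC/dQ = -8 + 4Q = 0, at Q = 2; min AVC = 23 - 8·2 + 2·2^2 = $15.
Since P = $279 ≥ min AVC = $15, price covers variable cost and the firm should produce.
Solving P = MC: -256 - 16Q + 6Q^2 = 0 ⇒ Q = -16/3 or 8. On the upward-sloping branch, Q* = 8.
Check: AVC at Q = 8 is $87 ≤ P, so revenue covers variable cost.
Profit = P·Q − TC = 279·8 − 1287 = $945.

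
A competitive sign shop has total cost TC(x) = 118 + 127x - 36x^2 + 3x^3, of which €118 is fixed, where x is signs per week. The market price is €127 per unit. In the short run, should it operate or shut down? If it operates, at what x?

Produce at x = 8

Variable cost is VC = 127x - 36x^2 + 3x^3, so AVC = VC/x = 127 - 36x + 3x^2 and MC = dTC/dx = 127 - 72x + 9x^2.
AVC hits its minimum where MC = AVC, at x = 6, giving min AVC = 127 - 36·6 + 3·6^2 = €19.
Because €127 ≥ €19, revenue can cover variable cost; the firm operates.
Solving P = MC: -72x + 9x^2 = 0 ⇒ x = 0 or 8. On the upward-sloping branch, x* = 8.
Check: AVC at x = 8 is €31 ≤ P, so revenue covers variable cost.
Profit = P·x − TC = 127·8 − 366 = €650.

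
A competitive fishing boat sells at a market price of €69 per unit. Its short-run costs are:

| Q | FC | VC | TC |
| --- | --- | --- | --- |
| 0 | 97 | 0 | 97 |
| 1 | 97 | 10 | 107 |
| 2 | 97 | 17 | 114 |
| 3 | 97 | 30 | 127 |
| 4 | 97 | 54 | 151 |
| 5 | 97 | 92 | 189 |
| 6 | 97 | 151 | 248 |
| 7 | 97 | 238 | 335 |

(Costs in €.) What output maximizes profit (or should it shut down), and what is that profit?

Q = 6; profit = €166

Profit at each row (π = 69Q − TC): Q=0: -97; Q=1: -38; Q=2: 24; Q=3: 80; Q=4: 125; Q=5: 156; Q=6: 166; Q=7: 148.
Profit is maximized at Q = 6. AVC there is 151/6 = €25.17 ≤ P, so producing beats shutting down (which would give -€97).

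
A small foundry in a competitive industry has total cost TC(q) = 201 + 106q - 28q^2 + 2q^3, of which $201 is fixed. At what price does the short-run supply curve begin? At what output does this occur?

The shutdown price is the minimum of AVC. VC = 106q - 28q^2 + 2q^3, so AVC = 106 - 28q + 2q^2.
At the minimum of AVC, MC = AVC. MC = 106 - 56q + 6q^2; setting MC = AVC gives 4q^2 - 28q = 0, so q = 7. min AVC = 8.
For P < $8 the firm produces nothing.

$8 per unit, at q = 7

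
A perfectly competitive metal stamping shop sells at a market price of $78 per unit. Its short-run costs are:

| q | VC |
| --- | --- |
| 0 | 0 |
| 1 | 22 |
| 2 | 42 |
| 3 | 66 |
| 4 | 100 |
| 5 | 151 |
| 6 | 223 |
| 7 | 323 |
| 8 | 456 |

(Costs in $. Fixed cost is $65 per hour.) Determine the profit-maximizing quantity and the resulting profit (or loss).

q = 6; profit = $180

Tabulate TR − TC: q=0: -65; q=1: -9; q=2: 49; q=3: 103; q=4: 147; q=5: 174; q=6: 180; q=7: 158; q=8: 103.
Profit is maximized at q = 6. AVC there is 223/6 = $37.17 ≤ P, so producing beats shutting down (which would give -$65).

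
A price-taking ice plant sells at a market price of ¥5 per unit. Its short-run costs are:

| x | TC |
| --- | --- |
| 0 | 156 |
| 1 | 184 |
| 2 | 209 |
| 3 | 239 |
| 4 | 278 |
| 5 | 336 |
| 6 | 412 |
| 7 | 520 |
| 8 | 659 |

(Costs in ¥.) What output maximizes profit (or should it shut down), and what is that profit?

x = 0 (shut down); profit = -¥156

Profit at each row (π = 5x − TC): x=0: -156; x=1: -179; x=2: -199; x=3: -224; x=4: -258; x=5: -311; x=6: -382; x=7: -485; x=8: -619.
Profit is highest at x = 0. Equivalently, the lowest AVC in the table is 53/2 ≈ ¥26.50 at x = 2, and P = ¥5 falls below it — price never covers variable cost, so the firm shuts down and loses only its fixed cost.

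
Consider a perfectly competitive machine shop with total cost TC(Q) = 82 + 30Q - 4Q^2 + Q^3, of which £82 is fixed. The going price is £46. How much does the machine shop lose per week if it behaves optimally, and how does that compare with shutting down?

AVC = 30 - 4Q + Q^2 has its minimum £26 at Q = 2; price £46 clears that bar, so the firm operates.
MC = 30 - 8Q + 3Q^2. Setting P = MC and taking the root on the rising branch gives Q* = 4.
TR = 46·4 = 184. TC = 82 + 120 = 202. Profit = 184 − 202 = -£18.
That loss of £18 beats the £82 the firm would lose by shutting down; producing recovers £64 of fixed cost.

Profit = -£18 at Q = 4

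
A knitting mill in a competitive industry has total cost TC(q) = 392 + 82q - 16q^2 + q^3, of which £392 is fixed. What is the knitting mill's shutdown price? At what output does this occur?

Short-run supply begins at min AVC. From VC = 82q - 16q^2 + q^3, AVC = 82 - 16q + q^2.
At the minimum of AVC, MC = AVC. MC = 82 - 32q + 3q^2; setting MC = AVC gives 2q^2 - 16q = 0, so q = 8. min AVC = 18.
So the shutdown price is £18.

£18 per unit, at q = 8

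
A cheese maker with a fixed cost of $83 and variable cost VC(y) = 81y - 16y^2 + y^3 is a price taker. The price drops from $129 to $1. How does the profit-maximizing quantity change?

Output falls from 12 to 0 (the firm shuts down)

AVC = 81 - 16y + y^2, minimized at y = 8 where min AVC = $17. MC = 81 - 32y + 3y^2.
At P = $129 ≥ min AVC, set P = MC on the rising branch: y = 12.
At P = $1 < min AVC = $17, price no longer covers variable cost at any output, so the firm shuts down: y = 0.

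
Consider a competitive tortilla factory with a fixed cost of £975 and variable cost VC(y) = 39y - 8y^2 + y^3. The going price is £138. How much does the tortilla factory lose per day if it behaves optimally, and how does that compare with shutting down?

AVC = 39 - 8y + y^2 has its minimum £23 at y = 4; price £138 clears that bar, so the firm operates.
MC = 39 - 16y + 3y^2. Setting P = MC and taking the root on the rising branch gives y* = 9.
TR = 138·9 = 1242. TC = 975 + 432 = 1407. Profit = 1242 − 1407 = -£165.
That loss of £165 beats the £975 the firm would lose by shutting down; producing recovers £810 of fixed cost.

Profit = -£165 at y = 9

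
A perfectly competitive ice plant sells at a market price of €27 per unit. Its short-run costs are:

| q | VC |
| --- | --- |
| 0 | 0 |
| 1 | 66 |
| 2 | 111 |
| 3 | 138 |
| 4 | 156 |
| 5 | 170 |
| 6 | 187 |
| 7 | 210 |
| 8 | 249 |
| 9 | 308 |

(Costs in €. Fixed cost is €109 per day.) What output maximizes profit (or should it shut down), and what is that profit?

q = 0 (shut down); profit = -€109

Tabulate TR − TC: q=0: -109; q=1: -148; q=2: -166; q=3: -166; q=4: -157; q=5: -144; q=6: -134; q=7: -130; q=8: -142; q=9: -174.
Profit is highest at q = 0. Equivalently, the lowest AVC in the table is 210/7 ≈ €30 at q = 7, and P = €27 falls below it — price never covers variable cost, so the firm shuts down and loses only its fixed cost.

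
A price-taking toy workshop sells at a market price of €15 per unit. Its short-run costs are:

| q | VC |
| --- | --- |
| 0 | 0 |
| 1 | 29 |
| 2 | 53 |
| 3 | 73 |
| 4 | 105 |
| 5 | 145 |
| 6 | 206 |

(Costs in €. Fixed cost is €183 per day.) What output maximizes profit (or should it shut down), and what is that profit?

q = 0 (shut down); profit = -€183

Profit at each row (π = 15q − TC): q=0: -183; q=1: -197; q=2: -206; q=3: -211; q=4: -228; q=5: -253; q=6: -299.
Profit is highest at q = 0. Equivalently, the lowest AVC in the table is 73/3 ≈ €24.33 at q = 3, and P = €15 falls below it — price never covers variable cost, so the firm shuts down and loses only its fixed cost.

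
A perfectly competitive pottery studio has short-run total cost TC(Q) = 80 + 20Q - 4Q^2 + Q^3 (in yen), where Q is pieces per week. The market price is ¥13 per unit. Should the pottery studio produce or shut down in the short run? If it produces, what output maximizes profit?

Shut down

Strip out fixed cost: VC = 20Q - 4Q^2 + Q^3. Then AVC = 20 - 4Q + Q^2 and MC = 20 - 8Q + 3Q^2.
The AVC parabola has its vertex at Q = 4/2 = 2, where AVC = 20 - 4·2 + 2^2 = ¥16.
P = ¥13 lies below min AVC = ¥16; no output level covers variable cost.
The firm minimizes its loss by shutting down and losing only its fixed cost of ¥80.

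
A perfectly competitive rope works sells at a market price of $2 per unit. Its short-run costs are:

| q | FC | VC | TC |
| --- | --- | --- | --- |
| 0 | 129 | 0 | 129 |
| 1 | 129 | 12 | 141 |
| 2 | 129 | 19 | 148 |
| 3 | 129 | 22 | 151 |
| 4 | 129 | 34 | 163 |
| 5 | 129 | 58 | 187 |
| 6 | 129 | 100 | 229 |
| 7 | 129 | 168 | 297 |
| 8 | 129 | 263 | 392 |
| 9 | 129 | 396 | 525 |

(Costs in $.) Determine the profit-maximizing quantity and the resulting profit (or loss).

Compute π = P·q − TC at each output: q=0: -129; q=1: -139; q=2: -144; q=3: -145; q=4: -155; q=5: -177; q=6: -217; q=7: -283; q=8: -376; q=9: -507.
Profit is highest at q = 0. Equivalently, the lowest AVC in the table is 22/3 ≈ $7.33 at q = 3, and P = $2 falls below it — price never covers variable cost, so the firm shuts down and loses only its fixed cost.

q = 0 (shut down); profit = -$129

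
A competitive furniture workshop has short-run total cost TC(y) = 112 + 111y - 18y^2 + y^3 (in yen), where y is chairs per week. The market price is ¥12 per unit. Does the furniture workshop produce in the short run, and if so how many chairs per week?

Strip out fixed cost: VC = 111y - 18y^2 + y^3. Then AVC = 111 - 18y + y^2 and MC = 111 - 36y + 3y^2.
AVC hits its minimum where MC = AVC, at y = 9, giving min AVC = 111 - 18·9 + 9^2 = ¥30.
Since P = ¥12 < min AVC = ¥30, price fails to cover variable cost at any output.
The firm minimizes its loss by shutting down and losing only its fixed cost of ¥112.

Shut down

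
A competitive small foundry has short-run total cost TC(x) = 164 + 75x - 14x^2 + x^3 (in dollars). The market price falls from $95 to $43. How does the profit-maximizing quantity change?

MC = 75 - 28x + 3x^2; the shutdown threshold is min AVC = $26 (at x = 7).
With P = $95 above the shutdown price, P = MC gives x = 10.
At P = $43 ≥ min AVC, set P = MC: x = 8. The firm stays open but cuts output.

Output falls from 10 to 8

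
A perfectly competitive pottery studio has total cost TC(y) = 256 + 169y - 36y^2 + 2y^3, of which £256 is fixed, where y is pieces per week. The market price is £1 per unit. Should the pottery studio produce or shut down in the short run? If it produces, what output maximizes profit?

Shut down

Strip out fixed cost: VC = 169y - 36y^2 + 2y^3. Then AVC = 169 - 36y + 2y^2 and MC = 169 - 72y + 6y^2.
The AVC parabola has its vertex at y = 36/4 = 9, where AVC = 169 - 36·9 + 2·9^2 = £7.
P = £1 lies below min AVC = £7; no output level covers variable cost.
The firm minimizes its loss by shutting down and losing only its fixed cost of £256.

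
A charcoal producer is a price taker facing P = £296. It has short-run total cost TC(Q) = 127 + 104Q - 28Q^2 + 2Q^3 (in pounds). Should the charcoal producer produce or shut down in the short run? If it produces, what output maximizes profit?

From TC, MC = TC'(Q) = 104 - 56Q + 6Q^2 and AVC = VC/Q = 104 - 28Q + 2Q^2.
The AVC parabola has its vertex at Q = 28/4 = 7, where AVC = 104 - 28·7 + 2·7^2 = £6.
Since P = £296 ≥ min AVC = £6, price covers variable cost and the firm should produce.
P = MC gives -192 - 56Q + 6Q^2 = 0, with roots -8/3 and 12. Take the larger (rising MC): Q* = 12.
Check: AVC at Q = 12 is £56 ≤ P, so revenue covers variable cost.
Profit = P·Q − TC = 296·12 − 799 = £2753.

Produce at Q = 12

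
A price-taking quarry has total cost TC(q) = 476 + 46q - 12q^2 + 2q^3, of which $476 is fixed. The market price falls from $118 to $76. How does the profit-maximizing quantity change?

Output falls from 6 to 5

MC = 46 - 24q + 6q^2; the shutdown threshold is min AVC = $28 (at q = 3).
With P = $118 above the shutdown price, P = MC gives q = 6.
At P = $76 ≥ min AVC, set P = MC: q = 5. The firm stays open but cuts output.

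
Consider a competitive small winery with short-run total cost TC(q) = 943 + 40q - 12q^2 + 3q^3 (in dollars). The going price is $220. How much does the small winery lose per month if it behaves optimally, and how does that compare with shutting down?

AVC = 40 - 12q + 3q^2 has its minimum $28 at q = 2; price $220 clears that bar, so the firm operates.
MC = 40 - 24q + 9q^2. Setting P = MC and taking the root on the rising branch gives q* = 6.
TR = 220·6 = 1320. TC = 943 + 456 = 1399. Profit = 1320 − 1399 = -$79.
Shutting down would mean losing the fixed cost of $943, so operating at a loss of $79 is better by $864.

Profit = -$79 at q = 6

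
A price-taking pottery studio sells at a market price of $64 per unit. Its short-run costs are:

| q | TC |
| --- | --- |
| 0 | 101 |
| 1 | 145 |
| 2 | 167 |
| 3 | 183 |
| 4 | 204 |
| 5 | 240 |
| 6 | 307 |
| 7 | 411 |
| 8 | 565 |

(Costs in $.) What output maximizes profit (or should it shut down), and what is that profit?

Tabulate TR − TC: q=0: -101; q=1: -81; q=2: -39; q=3: 9; q=4: 52; q=5: 80; q=6: 77; q=7: 37; q=8: -53.
Profit is maximized at q = 5. AVC there is 139/5 = $27.80 ≤ P, so producing beats shutting down (which would give -$101).

q = 5; profit = $80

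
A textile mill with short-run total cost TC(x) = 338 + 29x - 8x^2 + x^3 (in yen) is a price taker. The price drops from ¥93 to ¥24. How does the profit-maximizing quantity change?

Output falls from 8 to 5

MC = 29 - 16x + 3x^2; the shutdown threshold is min AVC = ¥13 (at x = 4).
With P = ¥93 above the shutdown price, P = MC gives x = 8.
At P = ¥24 ≥ min AVC, set P = MC: x = 5. The firm stays open but cuts output.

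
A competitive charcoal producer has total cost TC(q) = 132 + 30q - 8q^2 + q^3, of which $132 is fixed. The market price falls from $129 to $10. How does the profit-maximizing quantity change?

Output falls from 9 to 0 (the firm shuts down)

AVC = 30 - 8q + q^2, minimized at q = 4 where min AVC = $14. MC = 30 - 16q + 3q^2.
At P = $129 ≥ min AVC, set P = MC on the rising branch: q = 9.
At P = $10 < min AVC = $14, price no longer covers variable cost at any output, so the firm shuts down: q = 0.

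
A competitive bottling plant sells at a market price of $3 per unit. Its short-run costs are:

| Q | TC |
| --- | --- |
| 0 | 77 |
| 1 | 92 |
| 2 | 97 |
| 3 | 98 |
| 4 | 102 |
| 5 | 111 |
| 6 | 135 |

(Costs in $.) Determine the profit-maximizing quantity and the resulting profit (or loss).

Compute π = P·Q − TC at each output: Q=0: -77; Q=1: -89; Q=2: -91; Q=3: -89; Q=4: -90; Q=5: -96; Q=6: -117.
Profit is highest at Q = 0. Equivalently, the lowest AVC in the table is 25/4 ≈ $6.25 at Q = 4, and P = $3 falls below it — price never covers variable cost, so the firm shuts down and loses only its fixed cost.

Q = 0 (shut down); profit = -$77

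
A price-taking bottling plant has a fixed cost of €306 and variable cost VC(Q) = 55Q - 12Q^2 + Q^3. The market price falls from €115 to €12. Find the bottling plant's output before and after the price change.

AVC = 55 - 12Q + Q^2, minimized at Q = 6 where min AVC = €19. MC = 55 - 24Q + 3Q^2.
With P = €115 above the shutdown price, P = MC gives Q = 10.
At P = €12 < min AVC = €19, price no longer covers variable cost at any output, so the firm shuts down: Q = 0.

Output falls from 10 to 0 (the firm shuts down)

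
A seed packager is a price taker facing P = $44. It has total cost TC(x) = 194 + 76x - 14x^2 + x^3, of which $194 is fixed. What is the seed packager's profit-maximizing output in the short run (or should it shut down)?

Strip out fixed cost: VC = 76x - 14x^2 + x^3. Then AVC = 76 - 14x + x^2 and MC = 76 - 28x + 3x^2.
AVC hits its minimum where MC = AVC, at x = 7, giving min AVC = 76 - 14·7 + 7^2 = $27.
Since P = $44 ≥ min AVC = $27, price covers variable cost and the firm should produce.
P = MC gives 32 - 28x + 3x^2 = 0, with roots 4/3 and 8. Take the larger (rising MC): x* = 8.
Check: AVC at x = 8 is $28 ≤ P, so revenue covers variable cost.
Profit = P·x − TC = 44·8 − 418 = -$66, a loss, but smaller than the $194 fixed cost the firm would lose by shutting down.

Produce at x = 8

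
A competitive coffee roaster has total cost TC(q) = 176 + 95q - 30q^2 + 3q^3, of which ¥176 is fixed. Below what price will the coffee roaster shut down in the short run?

Short-run supply begins at min AVC. From VC = 95q - 30q^2 + 3q^3, AVC = 95 - 30q + 3q^2.
At the minimum of AVC, MC = AVC. MC = 95 - 60q + 9q^2; setting MC = AVC gives 6q^2 - 30q = 0, so q = 5. min AVC = 20.
The firm shuts down for any P below ¥20.

¥20 per unit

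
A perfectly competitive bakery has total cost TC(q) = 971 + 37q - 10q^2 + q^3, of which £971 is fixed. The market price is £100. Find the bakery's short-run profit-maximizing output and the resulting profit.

Profit = -£323 at q = 9

AVC = 37 - 10q + q^2 has its minimum £12 at q = 5; price £100 clears that bar, so the firm operates.
With MC = 37 - 20q + 3q^2, P = MC on the upward-sloping part at q* = 9.
TR = 100·9 = 900. TC = 971 + 252 = 1223. Profit = 900 − 1223 = -£323.
By producing, the firm covers all variable cost plus £648 of fixed cost; shutting down would lose the full £971.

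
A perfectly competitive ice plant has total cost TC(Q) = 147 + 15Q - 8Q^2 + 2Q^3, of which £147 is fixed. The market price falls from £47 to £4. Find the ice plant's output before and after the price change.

AVC = 15 - 8Q + 2Q^2, minimized at Q = 2 where min AVC = £7. MC = 15 - 16Q + 6Q^2.
With P = £47 above the shutdown price, P = MC gives Q = 4.
At P = £4 < min AVC = £7, price no longer covers variable cost at any output, so the firm shuts down: Q = 0.

Output falls from 4 to 0 (the firm shuts down)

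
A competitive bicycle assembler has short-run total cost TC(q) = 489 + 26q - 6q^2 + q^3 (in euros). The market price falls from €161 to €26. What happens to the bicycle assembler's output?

MC = 26 - 12q + 3q^2; the shutdown threshold is min AVC = €17 (at q = 3).
With P = €161 above the shutdown price, P = MC gives q = 9.
At P = €26 ≥ min AVC, set P = MC: q = 4. The firm stays open but cuts output.

Output falls from 9 to 4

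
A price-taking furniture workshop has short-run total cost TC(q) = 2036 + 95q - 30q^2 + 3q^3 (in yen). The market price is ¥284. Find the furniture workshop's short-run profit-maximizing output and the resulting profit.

Profit = -¥92 at q = 9

AVC = 95 - 30q + 3q^2; min AVC = ¥20 at q = 5. Since P = ¥284 ≥ min AVC, the firm produces.
With MC = 95 - 60q + 9q^2, P = MC on the upward-sloping part at q* = 9.
TR = 284·9 = 2556. TC = 2036 + 612 = 2648. Profit = 2556 − 2648 = -¥92.
That loss of ¥92 beats the ¥2036 the firm would lose by shutting down; producing recovers ¥1944 of fixed cost.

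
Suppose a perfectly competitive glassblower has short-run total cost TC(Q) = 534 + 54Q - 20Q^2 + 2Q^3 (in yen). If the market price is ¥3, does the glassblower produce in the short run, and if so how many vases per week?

Strip out fixed cost: VC = 54Q - 20Q^2 + 2Q^3. Then AVC = 54 - 20Q + 2Q^2 and MC = 54 - 40Q + 6Q^2.
AVC is minimized where dAVC/dQ = -20 + 4Q = 0, at Q = 5; min AVC = 54 - 20·5 + 2·5^2 = ¥4.
Since P = ¥3 < min AVC = ¥4, price fails to cover variable cost at any output.
Shutting down limits the loss to fixed cost, ¥534.

Shut down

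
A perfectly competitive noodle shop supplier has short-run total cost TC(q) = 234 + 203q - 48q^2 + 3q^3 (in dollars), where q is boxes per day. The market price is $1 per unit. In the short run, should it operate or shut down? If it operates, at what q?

Variable cost is VC = 203q - 48q^2 + 3q^3, so AVC = VC/q = 203 - 48q + 3q^2 and MC = dTC/dq = 203 - 96q + 9q^2.
The AVC parabola has its vertex at q = 48/6 = 8, where AVC = 203 - 48·8 + 3·8^2 = $11.
P = $1 lies below min AVC = $11; no output level covers variable cost.
The firm minimizes its loss by shutting down and losing only its fixed cost of $234.

Shut down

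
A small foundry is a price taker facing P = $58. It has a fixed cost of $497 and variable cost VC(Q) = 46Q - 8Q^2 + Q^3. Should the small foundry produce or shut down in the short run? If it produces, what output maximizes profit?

Produce at Q = 6

Variable cost is VC = 46Q - 8Q^2 + Q^3, so AVC = VC/Q = 46 - 8Q + Q^2 and MC = dTC/dQ = 46 - 16Q + 3Q^2.
AVC hits its minimum where MC = AVC, at Q = 4, giving min AVC = 46 - 8·4 + 4^2 = $30.
Because $58 ≥ $30, revenue can cover variable cost; the firm operates.
Set P = MC: 58 = 46 - 16Q + 3Q^2 → -12 - 16Q + 3Q^2 = 0. The roots are Q = -2/3 and Q = 6; the profit-maximizing output is on the rising part of MC, so Q* = 6.
Check: AVC at Q = 6 is $34 ≤ P, so revenue covers variable cost.
Profit = P·Q − TC = 58·6 − 701 = -$353, a loss, but smaller than the $497 fixed cost the firm would lose by shutting down.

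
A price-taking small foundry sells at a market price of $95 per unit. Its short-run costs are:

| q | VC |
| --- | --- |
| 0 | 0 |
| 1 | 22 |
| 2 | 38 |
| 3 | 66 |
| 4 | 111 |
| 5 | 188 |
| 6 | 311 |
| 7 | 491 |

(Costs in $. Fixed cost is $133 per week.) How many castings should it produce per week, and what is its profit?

Compute π = P·q − TC at each output: q=0: -133; q=1: -60; q=2: 19; q=3: 86; q=4: 136; q=5: 154; q=6: 126; q=7: 41.
Profit is maximized at q = 5. AVC there is 188/5 = $37.60 ≤ P, so producing beats shutting down (which would give -$133).

q = 5; profit = $154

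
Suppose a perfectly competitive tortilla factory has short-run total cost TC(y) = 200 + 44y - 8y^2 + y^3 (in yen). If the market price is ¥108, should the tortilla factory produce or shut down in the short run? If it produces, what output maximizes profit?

From TC, MC = TC'(y) = 44 - 16y + 3y^2 and AVC = VC/y = 44 - 8y + y^2.
AVC hits its minimum where MC = AVC, at y = 4, giving min AVC = 44 - 8·4 + 4^2 = ¥28.
P = ¥108 exceeds min AVC = ¥28, so the firm stays open.
Set P = MC: 108 = 44 - 16y + 3y^2 → -64 - 16y + 3y^2 = 0. The roots are y = -8/3 and y = 8; the profit-maximizing output is on the rising part of MC, so y* = 8.
Check: AVC at y = 8 is ¥44 ≤ P, so revenue covers variable cost.
Profit = P·y − TC = 108·8 − 552 = ¥312.

Produce at y = 8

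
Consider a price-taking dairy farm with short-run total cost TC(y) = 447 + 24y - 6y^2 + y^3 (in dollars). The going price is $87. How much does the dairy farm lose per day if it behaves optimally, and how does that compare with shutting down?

Profit = -$55 at y = 7

AVC = 24 - 6y + y^2; min AVC = $15 at y = 3. Since P = $87 ≥ min AVC, the firm produces.
With MC = 24 - 12y + 3y^2, P = MC on the upward-sloping part at y* = 7.
TR = 87·7 = 609. TC = 447 + 217 = 664. Profit = 609 − 664 = -$55.
Shutting down would mean losing the fixed cost of $447, so operating at a loss of $55 is better by $392.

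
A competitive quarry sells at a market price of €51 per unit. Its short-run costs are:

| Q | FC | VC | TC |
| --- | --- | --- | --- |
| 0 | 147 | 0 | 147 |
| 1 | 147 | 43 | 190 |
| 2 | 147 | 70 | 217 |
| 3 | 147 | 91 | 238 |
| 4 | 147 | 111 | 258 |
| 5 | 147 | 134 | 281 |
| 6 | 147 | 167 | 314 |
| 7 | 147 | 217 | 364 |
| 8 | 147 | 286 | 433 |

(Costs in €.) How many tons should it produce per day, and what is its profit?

Tabulate TR − TC: Q=0: -147; Q=1: -139; Q=2: -115; Q=3: -85; Q=4: -54; Q=5: -26; Q=6: -8; Q=7: -7; Q=8: -25.
Profit is maximized at Q = 7. AVC there is 217/7 = €31 ≤ P, so producing beats shutting down (which would give -€147).

Q = 7; profit = -€7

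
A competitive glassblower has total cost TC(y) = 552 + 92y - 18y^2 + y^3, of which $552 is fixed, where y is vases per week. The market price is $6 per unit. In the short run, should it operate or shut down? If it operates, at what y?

Strip out fixed cost: VC = 92y - 18y^2 + y^3. Then AVC = 92 - 18y + y^2 and MC = 92 - 36y + 3y^2.
The AVC parabola has its vertex at y = 18/2 = 9, where AVC = 92 - 18·9 + 9^2 = $11.
P = $6 lies below min AVC = $11; no output level covers variable cost.
Best response: produce nothing and absorb the $552 fixed cost.

Shut down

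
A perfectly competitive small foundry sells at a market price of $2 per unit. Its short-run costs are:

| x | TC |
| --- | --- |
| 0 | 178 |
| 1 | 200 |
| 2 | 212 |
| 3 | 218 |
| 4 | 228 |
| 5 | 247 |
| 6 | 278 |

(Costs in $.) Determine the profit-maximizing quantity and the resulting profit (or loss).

x = 0 (shut down); profit = -$178

Tabulate TR − TC: x=0: -178; x=1: -198; x=2: -208; x=3: -212; x=4: -220; x=5: -237; x=6: -266.
Profit is highest at x = 0. Equivalently, the lowest AVC in the table is 50/4 ≈ $12.50 at x = 4, and P = $2 falls below it — price never covers variable cost, so the firm shuts down and loses only its fixed cost.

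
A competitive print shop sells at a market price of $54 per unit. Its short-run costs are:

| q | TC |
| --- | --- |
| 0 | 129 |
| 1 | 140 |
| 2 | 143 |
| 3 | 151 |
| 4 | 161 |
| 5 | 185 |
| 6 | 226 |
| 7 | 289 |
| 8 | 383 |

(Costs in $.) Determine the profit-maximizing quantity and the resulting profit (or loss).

Compute π = P·q − TC at each output: q=0: -129; q=1: -86; q=2: -35; q=3: 11; q=4: 55; q=5: 85; q=6: 98; q=7: 89; q=8: 49.
Profit is maximized at q = 6. AVC there is 97/6 = $16.17 ≤ P, so producing beats shutting down (which would give -$129).

q = 6; profit = $98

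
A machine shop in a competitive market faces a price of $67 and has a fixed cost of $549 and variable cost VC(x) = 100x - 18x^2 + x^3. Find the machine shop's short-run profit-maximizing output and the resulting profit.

AVC = 100 - 18x + x^2 has its minimum $19 at x = 9; price $67 clears that bar, so the firm operates.
With MC = 100 - 36x + 3x^2, P = MC on the upward-sloping part at x* = 11.
TR = 67·11 = 737. TC = 549 + 253 = 802. Profit = 737 − 802 = -$65.
Shutting down would mean losing the fixed cost of $549, so operating at a loss of $65 is better by $484.

Profit = -$65 at x = 11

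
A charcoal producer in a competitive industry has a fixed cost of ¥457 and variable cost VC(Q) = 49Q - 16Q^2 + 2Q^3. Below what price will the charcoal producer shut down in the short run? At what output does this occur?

¥17 per unit, at Q = 4

The shutdown price is the minimum of AVC. VC = 49Q - 16Q^2 + 2Q^3, so AVC = 49 - 16Q + 2Q^2.
dAVC/dQ = -16 + 4Q = 0 gives Q = 4. min AVC = 49 - 16·4 + 2·4^2 = 17.
The firm shuts down for any P below ¥17.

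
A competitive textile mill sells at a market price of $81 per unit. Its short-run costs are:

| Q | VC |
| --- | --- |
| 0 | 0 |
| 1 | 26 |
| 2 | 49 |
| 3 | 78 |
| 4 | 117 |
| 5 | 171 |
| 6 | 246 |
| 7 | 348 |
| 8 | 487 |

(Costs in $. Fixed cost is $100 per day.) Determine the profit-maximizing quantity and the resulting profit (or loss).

Tabulate TR − TC: Q=0: -100; Q=1: -45; Q=2: 13; Q=3: 65; Q=4: 107; Q=5: 134; Q=6: 140; Q=7: 119; Q=8: 61.
Profit is maximized at Q = 6. AVC there is 246/6 = $41 ≤ P, so producing beats shutting down (which would give -$100).

Q = 6; profit = $140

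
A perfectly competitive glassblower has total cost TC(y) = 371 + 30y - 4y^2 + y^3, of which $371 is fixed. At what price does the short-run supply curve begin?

Short-run supply begins at min AVC. From VC = 30y - 4y^2 + y^3, AVC = 30 - 4y + y^2.
dAVC/dy = -4 + 2y = 0 gives y = 2. min AVC = 30 - 4·2 + 2^2 = 26.
The firm shuts down for any P below $26.

$26 per unit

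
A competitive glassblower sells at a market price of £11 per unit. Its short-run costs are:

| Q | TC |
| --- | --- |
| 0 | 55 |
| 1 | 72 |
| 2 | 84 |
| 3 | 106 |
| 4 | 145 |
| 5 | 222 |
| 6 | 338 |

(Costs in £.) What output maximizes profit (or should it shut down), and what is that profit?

Compute π = P·Q − TC at each output: Q=0: -55; Q=1: -61; Q=2: -62; Q=3: -73; Q=4: -101; Q=5: -167; Q=6: -272.
Profit is highest at Q = 0. Equivalently, the lowest AVC in the table is 29/2 ≈ £14.50 at Q = 2, and P = £11 falls below it — price never covers variable cost, so the firm shuts down and loses only its fixed cost.

Q = 0 (shut down); profit = -£55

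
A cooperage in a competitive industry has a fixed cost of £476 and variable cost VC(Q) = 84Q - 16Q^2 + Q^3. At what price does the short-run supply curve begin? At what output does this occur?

The shutdown price is the minimum of AVC. VC = 84Q - 16Q^2 + Q^3, so AVC = 84 - 16Q + Q^2.
At the minimum of AVC, MC = AVC. MC = 84 - 32Q + 3Q^2; setting MC = AVC gives 2Q^2 - 16Q = 0, so Q = 8. min AVC = 20.
The firm shuts down for any P below £20.

£20 per unit, at Q = 8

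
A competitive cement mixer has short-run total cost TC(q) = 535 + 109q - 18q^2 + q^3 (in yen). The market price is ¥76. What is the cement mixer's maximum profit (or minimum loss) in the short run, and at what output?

Profit = -¥51 at q = 11

AVC = 109 - 18q + q^2; min AVC = ¥28 at q = 9. Since P = ¥76 ≥ min AVC, the firm produces.
MC = 109 - 36q + 3q^2. Setting P = MC and taking the root on the rising branch gives q* = 11.
TR = 76·11 = 836. TC = 535 + 352 = 887. Profit = 836 − 887 = -¥51.
Shutting down would mean losing the fixed cost of ¥535, so operating at a loss of ¥51 is better by ¥484.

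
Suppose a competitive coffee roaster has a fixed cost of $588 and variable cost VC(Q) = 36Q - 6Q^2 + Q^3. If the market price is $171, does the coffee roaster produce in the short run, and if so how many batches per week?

Produce at Q = 9

Strip out fixed cost: VC = 36Q - 6Q^2 + Q^3. Then AVC = 36 - 6Q + Q^2 and MC = 36 - 12Q + 3Q^2.
The AVC parabola has its vertex at Q = 6/2 = 3, where AVC = 36 - 6·3 + 3^2 = $27.
P = $171 exceeds min AVC = $27, so the firm stays open.
P = MC gives -135 - 12Q + 3Q^2 = 0, with roots -5 and 9. Take the larger (rising MC): Q* = 9.
Check: AVC at Q = 9 is $63 ≤ P, so revenue covers variable cost.
Profit = P·Q − TC = 171·9 − 1155 = $384.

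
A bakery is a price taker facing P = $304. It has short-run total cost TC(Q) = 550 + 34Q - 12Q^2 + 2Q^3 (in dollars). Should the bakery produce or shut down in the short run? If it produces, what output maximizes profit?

Produce at Q = 9

Variable cost is VC = 34Q - 12Q^2 + 2Q^3, so AVC = VC/Q = 34 - 12Q + 2Q^2 and MC = dTC/dQ = 34 - 24Q + 6Q^2.
AVC is minimized where dAVC/dQ = -12 + 4Q = 0, at Q = 3; min AVC = 34 - 12·3 + 2·3^2 = $16.
P = $304 exceeds min AVC = $16, so the firm stays open.
Set P = MC: 304 = 34 - 24Q + 6Q^2 → -270 - 24Q + 6Q^2 = 0. The roots are Q = -5 and Q = 9; the profit-maximizing output is on the rising part of MC, so Q* = 9.
Check: AVC at Q = 9 is $88 ≤ P, so revenue covers variable cost.
Profit = P·Q − TC = 304·9 − 1342 = $1394.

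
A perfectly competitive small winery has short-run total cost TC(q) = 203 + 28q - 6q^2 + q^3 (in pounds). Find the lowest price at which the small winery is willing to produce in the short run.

The shutdown price is the minimum of AVC. VC = 28q - 6q^2 + q^3, so AVC = 28 - 6q + q^2.
At the minimum of AVC, MC = AVC. MC = 28 - 12q + 3q^2; setting MC = AVC gives 2q^2 - 6q = 0, so q = 3. min AVC = 19.
For P < £19 the firm produces nothing.

£19 per unit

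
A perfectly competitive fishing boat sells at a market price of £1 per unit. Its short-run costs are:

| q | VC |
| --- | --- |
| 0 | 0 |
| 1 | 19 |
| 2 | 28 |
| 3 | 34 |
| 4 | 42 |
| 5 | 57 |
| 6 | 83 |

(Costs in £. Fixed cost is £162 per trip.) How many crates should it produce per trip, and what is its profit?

q = 0 (shut down); profit = -£162

Tabulate TR − TC: q=0: -162; q=1: -180; q=2: -188; q=3: -193; q=4: -200; q=5: -214; q=6: -239.
Profit is highest at q = 0. Equivalently, the lowest AVC in the table is 42/4 ≈ £10.50 at q = 4, and P = £1 falls below it — price never covers variable cost, so the firm shuts down and loses only its fixed cost.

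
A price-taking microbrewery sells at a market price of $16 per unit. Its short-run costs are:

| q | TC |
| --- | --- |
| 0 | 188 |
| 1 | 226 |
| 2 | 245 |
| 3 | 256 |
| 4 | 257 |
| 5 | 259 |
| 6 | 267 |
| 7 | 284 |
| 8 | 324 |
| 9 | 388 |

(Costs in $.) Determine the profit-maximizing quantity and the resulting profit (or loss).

Compute π = P·q − TC at each output: q=0: -188; q=1: -210; q=2: -213; q=3: -208; q=4: -193; q=5: -179; q=6: -171; q=7: -172; q=8: -196; q=9: -244.
Profit is maximized at q = 6. AVC there is 79/6 = $13.17 ≤ P, so producing beats shutting down (which would give -$188).

q = 6; profit = -$171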